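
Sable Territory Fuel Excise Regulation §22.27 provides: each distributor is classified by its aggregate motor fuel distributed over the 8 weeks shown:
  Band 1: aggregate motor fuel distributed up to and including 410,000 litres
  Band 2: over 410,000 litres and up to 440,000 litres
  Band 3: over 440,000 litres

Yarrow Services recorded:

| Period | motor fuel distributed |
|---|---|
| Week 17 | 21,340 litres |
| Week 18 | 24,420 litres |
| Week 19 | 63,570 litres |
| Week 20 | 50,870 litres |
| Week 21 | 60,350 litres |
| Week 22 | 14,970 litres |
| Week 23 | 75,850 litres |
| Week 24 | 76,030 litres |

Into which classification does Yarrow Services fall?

Aggregate motor fuel distributed: 21,340 litres + 24,420 litres + 63,570 litres + 50,870 litres + 60,350 litres + 14,970 litres + 75,850 litres + 76,030 litres = 387,400 litres.
387,400 litres ≤ 410,000 litres, so Band 1 applies.

Band 1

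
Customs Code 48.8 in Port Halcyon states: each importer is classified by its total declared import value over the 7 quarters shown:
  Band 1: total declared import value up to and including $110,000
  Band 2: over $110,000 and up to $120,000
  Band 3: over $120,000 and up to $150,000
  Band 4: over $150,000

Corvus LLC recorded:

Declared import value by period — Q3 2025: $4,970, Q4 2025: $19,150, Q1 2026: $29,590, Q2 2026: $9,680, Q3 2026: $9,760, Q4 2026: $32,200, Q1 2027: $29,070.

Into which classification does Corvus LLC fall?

Band 3

Total declared import value: $4,970 + $19,150 + $29,590 + $9,680 + $9,760 + $32,200 + $29,070 = $134,420.
$120,000 < $134,420 ≤ $150,000, so Band 3 applies.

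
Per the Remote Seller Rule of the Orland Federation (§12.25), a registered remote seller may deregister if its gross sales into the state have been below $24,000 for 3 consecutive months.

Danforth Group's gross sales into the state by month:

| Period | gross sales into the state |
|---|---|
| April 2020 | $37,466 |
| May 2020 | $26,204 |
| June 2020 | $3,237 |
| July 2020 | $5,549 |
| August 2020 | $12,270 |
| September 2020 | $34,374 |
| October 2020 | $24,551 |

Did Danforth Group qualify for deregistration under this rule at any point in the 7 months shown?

Yes

Months below $24,000: June 2020, July 2020, August 2020.
Longest run of consecutive months below the threshold: 3.
3 ≥ 3, so Danforth Group became eligible.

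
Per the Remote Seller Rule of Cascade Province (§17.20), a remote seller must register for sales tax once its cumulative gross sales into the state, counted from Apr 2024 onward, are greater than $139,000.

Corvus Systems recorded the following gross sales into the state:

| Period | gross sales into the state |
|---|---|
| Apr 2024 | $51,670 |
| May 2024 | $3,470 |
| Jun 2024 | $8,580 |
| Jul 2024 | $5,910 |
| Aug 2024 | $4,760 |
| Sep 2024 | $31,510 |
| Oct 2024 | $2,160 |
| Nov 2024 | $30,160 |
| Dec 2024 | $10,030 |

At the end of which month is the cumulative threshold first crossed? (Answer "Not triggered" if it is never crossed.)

Through Apr 2024: $51,670
Through May 2024: $55,140
Through Jun 2024: $63,720
Through Jul 2024: $69,630
Through Aug 2024: $74,390
Through Sep 2024: $105,900
Through Oct 2024: $108,060
Through Nov 2024: $138,220
Through Dec 2024: $148,250 ← exceeds threshold

Dec 2024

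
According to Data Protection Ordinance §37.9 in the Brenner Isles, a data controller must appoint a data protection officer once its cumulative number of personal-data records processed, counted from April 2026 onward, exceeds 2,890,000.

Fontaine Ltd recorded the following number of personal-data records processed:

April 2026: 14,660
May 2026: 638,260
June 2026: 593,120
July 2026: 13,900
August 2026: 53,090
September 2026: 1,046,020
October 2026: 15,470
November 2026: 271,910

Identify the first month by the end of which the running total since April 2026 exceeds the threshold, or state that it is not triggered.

Through April 2026: 14,660
Through May 2026: 652,920
Through June 2026: 1,246,040
Through July 2026: 1,259,940
Through August 2026: 1,313,030
Through September 2026: 2,359,050
Through October 2026: 2,374,520
Through November 2026: 2,646,430
Final cumulative total 2,646,430 ≤ 2,890,000; the threshold is never exceeded.

Not triggered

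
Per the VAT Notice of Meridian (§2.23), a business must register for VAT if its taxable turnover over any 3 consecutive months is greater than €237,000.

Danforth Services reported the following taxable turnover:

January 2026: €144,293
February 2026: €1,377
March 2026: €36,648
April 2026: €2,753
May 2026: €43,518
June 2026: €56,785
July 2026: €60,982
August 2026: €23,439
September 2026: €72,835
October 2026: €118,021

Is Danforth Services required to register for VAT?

No

January 2026–March 2026: €144,293 + €1,377 + €36,648 = €182,318 (under)
February 2026–April 2026: €1,377 + €36,648 + €2,753 = €40,778 (under)
March 2026–May 2026: €36,648 + €2,753 + €43,518 = €82,919 (under)
April 2026–June 2026: €2,753 + €43,518 + €56,785 = €103,056 (under)
May 2026–July 2026: €43,518 + €56,785 + €60,982 = €161,285 (under)
June 2026–August 2026: €56,785 + €60,982 + €23,439 = €141,206 (under)
July 2026–September 2026: €60,982 + €23,439 + €72,835 = €157,256 (under)
August 2026–October 2026: €23,439 + €72,835 + €118,021 = €214,295 (under)
No window exceeds €237,000.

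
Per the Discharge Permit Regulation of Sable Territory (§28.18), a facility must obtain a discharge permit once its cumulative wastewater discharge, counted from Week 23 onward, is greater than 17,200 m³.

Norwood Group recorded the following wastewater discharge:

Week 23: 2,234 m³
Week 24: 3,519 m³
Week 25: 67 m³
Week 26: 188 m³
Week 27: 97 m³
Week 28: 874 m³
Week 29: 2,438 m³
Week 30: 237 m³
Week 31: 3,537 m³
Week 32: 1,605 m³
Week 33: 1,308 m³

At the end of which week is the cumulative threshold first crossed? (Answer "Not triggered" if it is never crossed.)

Through Week 23: 2,234 m³
Through Week 24: 5,753 m³
Through Week 25: 5,820 m³
Through Week 26: 6,008 m³
Through Week 27: 6,105 m³
Through Week 28: 6,979 m³
Through Week 29: 9,417 m³
Through Week 30: 9,654 m³
Through Week 31: 13,191 m³
Through Week 32: 14,796 m³
Through Week 33: 16,104 m³
Final cumulative total 16,104 m³ ≤ 17,200 m³; the threshold is never exceeded.

Not triggered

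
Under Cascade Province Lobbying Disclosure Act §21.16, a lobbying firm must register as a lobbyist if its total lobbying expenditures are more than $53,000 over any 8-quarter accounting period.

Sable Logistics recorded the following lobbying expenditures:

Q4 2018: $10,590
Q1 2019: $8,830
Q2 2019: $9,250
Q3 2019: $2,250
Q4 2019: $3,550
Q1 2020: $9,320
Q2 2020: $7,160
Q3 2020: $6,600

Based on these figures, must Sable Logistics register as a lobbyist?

Total lobbying expenditures: $10,590 + $8,830 + $9,250 + $2,250 + $3,550 + $9,320 + $7,160 + $6,600 = $57,550.
$57,550 > $53,000, so the threshold is exceeded.

Yes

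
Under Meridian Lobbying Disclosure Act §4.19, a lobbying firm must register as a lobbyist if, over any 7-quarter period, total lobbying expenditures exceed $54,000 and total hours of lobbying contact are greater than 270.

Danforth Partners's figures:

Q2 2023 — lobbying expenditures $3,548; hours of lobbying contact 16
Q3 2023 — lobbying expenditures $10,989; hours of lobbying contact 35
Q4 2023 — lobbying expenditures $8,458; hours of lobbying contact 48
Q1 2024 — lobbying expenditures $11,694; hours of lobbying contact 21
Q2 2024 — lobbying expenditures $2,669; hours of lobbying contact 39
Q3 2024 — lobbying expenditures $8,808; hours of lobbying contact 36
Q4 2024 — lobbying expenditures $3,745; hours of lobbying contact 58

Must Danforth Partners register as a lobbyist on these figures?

Total lobbying expenditures: $3,548 + $10,989 + $8,458 + $11,694 + $2,669 + $8,808 + $3,745 = $49,911 (≤ $54,000).
Total hours of lobbying contact: 16 + 35 + 48 + 21 + 39 + 36 + 58 = 253 (≤ 270).
The test is 'and': the rule requires both, and at least one is not exceeded.

No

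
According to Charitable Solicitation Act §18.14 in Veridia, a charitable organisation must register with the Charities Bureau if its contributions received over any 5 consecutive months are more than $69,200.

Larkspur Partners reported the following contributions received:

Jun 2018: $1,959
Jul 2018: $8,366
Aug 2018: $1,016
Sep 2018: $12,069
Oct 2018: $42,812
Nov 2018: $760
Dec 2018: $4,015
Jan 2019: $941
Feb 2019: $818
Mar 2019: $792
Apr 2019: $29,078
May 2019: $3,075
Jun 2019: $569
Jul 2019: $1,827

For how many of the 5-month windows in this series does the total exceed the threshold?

0

Jun 2018–Oct 2018: $1,959 + $8,366 + $1,016 + $12,069 + $42,812 = $66,222 (under)
Jul 2018–Nov 2018: $8,366 + $1,016 + $12,069 + $42,812 + $760 = $65,023 (under)
Aug 2018–Dec 2018: $1,016 + $12,069 + $42,812 + $760 + $4,015 = $60,672 (under)
Sep 2018–Jan 2019: $12,069 + $42,812 + $760 + $4,015 + $941 = $60,597 (under)
Oct 2018–Feb 2019: $42,812 + $760 + $4,015 + $941 + $818 = $49,346 (under)
Nov 2018–Mar 2019: $760 + $4,015 + $941 + $818 + $792 = $7,326 (under)
Dec 2018–Apr 2019: $4,015 + $941 + $818 + $792 + $29,078 = $35,644 (under)
Jan 2019–May 2019: $941 + $818 + $792 + $29,078 + $3,075 = $34,704 (under)
Feb 2019–Jun 2019: $818 + $792 + $29,078 + $3,075 + $569 = $34,332 (under)
Mar 2019–Jul 2019: $792 + $29,078 + $3,075 + $569 + $1,827 = $35,341 (under)
0 windows exceed the threshold.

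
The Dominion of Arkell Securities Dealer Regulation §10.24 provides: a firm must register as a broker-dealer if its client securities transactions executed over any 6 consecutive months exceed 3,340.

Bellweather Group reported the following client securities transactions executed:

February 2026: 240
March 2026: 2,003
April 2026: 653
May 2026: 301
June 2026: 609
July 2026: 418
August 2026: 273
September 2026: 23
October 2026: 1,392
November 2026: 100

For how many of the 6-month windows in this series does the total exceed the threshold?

February 2026–July 2026: 240 + 2,003 + 653 + 301 + 609 + 418 = 4,224 (over)
March 2026–August 2026: 2,003 + 653 + 301 + 609 + 418 + 273 = 4,257 (over)
April 2026–September 2026: 653 + 301 + 609 + 418 + 273 + 23 = 2,277 (under)
May 2026–October 2026: 301 + 609 + 418 + 273 + 23 + 1,392 = 3,016 (under)
June 2026–November 2026: 609 + 418 + 273 + 23 + 1,392 + 100 = 2,815 (under)
2 windows exceed the threshold.

2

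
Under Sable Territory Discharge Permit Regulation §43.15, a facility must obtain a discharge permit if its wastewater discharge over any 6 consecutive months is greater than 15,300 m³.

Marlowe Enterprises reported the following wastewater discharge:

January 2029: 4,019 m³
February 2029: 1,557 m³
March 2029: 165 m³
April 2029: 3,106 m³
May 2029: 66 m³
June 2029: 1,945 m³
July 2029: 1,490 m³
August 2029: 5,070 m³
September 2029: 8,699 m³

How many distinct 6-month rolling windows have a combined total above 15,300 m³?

1

January 2029–June 2029: 4,019 m³ + 1,557 m³ + 165 m³ + 3,106 m³ + 66 m³ + 1,945 m³ = 10,858 m³ (under)
February 2029–July 2029: 1,557 m³ + 165 m³ + 3,106 m³ + 66 m³ + 1,945 m³ + 1,490 m³ = 8,329 m³ (under)
March 2029–August 2029: 165 m³ + 3,106 m³ + 66 m³ + 1,945 m³ + 1,490 m³ + 5,070 m³ = 11,842 m³ (under)
April 2029–September 2029: 3,106 m³ + 66 m³ + 1,945 m³ + 1,490 m³ + 5,070 m³ + 8,699 m³ = 20,376 m³ (over)
1 window exceeds the threshold.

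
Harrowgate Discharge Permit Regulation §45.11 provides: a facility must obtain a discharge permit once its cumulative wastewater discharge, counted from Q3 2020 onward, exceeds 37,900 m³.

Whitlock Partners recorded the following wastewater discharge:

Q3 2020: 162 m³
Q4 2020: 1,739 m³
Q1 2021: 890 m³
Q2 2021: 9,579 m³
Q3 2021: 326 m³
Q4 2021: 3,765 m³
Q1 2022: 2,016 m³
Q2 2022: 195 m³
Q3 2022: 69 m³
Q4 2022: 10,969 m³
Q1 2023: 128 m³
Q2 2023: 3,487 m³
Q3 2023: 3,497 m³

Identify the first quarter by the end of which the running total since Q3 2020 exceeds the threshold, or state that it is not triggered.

Through Q3 2020: 162 m³
Through Q4 2020: 1,901 m³
Through Q1 2021: 2,791 m³
Through Q2 2021: 12,370 m³
Through Q3 2021: 12,696 m³
Through Q4 2021: 16,461 m³
Through Q1 2022: 18,477 m³
Through Q2 2022: 18,672 m³
Through Q3 2022: 18,741 m³
Through Q4 2022: 29,710 m³
Through Q1 2023: 29,838 m³
Through Q2 2023: 33,325 m³
Through Q3 2023: 36,822 m³
Final cumulative total 36,822 m³ ≤ 37,900 m³; the threshold is never exceeded.

Not triggered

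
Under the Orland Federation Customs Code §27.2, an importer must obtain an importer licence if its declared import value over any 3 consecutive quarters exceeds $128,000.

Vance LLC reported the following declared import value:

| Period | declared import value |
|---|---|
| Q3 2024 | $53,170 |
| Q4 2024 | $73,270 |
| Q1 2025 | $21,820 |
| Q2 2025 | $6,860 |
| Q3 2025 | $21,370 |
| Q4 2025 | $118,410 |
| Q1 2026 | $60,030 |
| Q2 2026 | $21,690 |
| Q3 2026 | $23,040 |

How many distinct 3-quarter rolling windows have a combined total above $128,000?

4

Q3 2024–Q1 2025: $53,170 + $73,270 + $21,820 = $148,260 (over)
Q4 2024–Q2 2025: $73,270 + $21,820 + $6,860 = $101,950 (under)
Q1 2025–Q3 2025: $21,820 + $6,860 + $21,370 = $50,050 (under)
Q2 2025–Q4 2025: $6,860 + $21,370 + $118,410 = $146,640 (over)
Q3 2025–Q1 2026: $21,370 + $118,410 + $60,030 = $199,810 (over)
Q4 2025–Q2 2026: $118,410 + $60,030 + $21,690 = $200,130 (over)
Q1 2026–Q3 2026: $60,030 + $21,690 + $23,040 = $104,760 (under)
4 windows exceed the threshold.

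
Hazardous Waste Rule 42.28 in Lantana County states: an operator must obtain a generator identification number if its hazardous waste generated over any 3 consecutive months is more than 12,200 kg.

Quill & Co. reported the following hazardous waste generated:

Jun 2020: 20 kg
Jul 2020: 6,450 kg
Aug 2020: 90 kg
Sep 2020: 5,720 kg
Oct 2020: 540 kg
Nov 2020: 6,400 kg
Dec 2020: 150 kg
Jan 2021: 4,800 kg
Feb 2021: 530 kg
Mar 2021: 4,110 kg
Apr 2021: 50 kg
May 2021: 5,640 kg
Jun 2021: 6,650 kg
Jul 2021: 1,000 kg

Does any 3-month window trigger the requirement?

Jun 2020–Aug 2020: 20 kg + 6,450 kg + 90 kg = 6,560 kg (under)
Jul 2020–Sep 2020: 6,450 kg + 90 kg + 5,720 kg = 12,260 kg (over)
Aug 2020–Oct 2020: 90 kg + 5,720 kg + 540 kg = 6,350 kg (under)
Sep 2020–Nov 2020: 5,720 kg + 540 kg + 6,400 kg = 12,660 kg (over)
Oct 2020–Dec 2020: 540 kg + 6,400 kg + 150 kg = 7,090 kg (under)
Nov 2020–Jan 2021: 6,400 kg + 150 kg + 4,800 kg = 11,350 kg (under)
Dec 2020–Feb 2021: 150 kg + 4,800 kg + 530 kg = 5,480 kg (under)
Jan 2021–Mar 2021: 4,800 kg + 530 kg + 4,110 kg = 9,440 kg (under)
Feb 2021–Apr 2021: 530 kg + 4,110 kg + 50 kg = 4,690 kg (under)
Mar 2021–May 2021: 4,110 kg + 50 kg + 5,640 kg = 9,800 kg (under)
Apr 2021–Jun 2021: 50 kg + 5,640 kg + 6,650 kg = 12,340 kg (over)
May 2021–Jul 2021: 5,640 kg + 6,650 kg + 1,000 kg = 13,290 kg (over)
At least one window exceeds 12,200 kg.

Yes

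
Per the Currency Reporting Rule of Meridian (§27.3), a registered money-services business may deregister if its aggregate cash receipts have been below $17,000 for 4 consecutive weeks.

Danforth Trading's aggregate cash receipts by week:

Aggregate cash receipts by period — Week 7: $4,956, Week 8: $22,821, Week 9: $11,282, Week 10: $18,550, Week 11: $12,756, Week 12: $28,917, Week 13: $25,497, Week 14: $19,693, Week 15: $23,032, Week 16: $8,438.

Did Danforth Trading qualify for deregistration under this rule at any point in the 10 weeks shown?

No

Weeks below $17,000: Week 7, Week 9, Week 11, Week 16.
Longest run of consecutive weeks below the threshold: 1.
1 < 4, so Danforth Trading never became eligible.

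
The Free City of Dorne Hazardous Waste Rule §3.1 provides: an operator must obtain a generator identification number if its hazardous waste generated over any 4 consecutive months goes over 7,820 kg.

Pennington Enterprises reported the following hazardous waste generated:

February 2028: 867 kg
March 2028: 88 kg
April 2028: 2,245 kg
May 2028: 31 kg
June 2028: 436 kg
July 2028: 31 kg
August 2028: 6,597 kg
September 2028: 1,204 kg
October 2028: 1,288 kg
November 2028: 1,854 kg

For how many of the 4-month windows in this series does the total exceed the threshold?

3

February 2028–May 2028: 867 kg + 88 kg + 2,245 kg + 31 kg = 3,231 kg (under)
March 2028–June 2028: 88 kg + 2,245 kg + 31 kg + 436 kg = 2,800 kg (under)
April 2028–July 2028: 2,245 kg + 31 kg + 436 kg + 31 kg = 2,743 kg (under)
May 2028–August 2028: 31 kg + 436 kg + 31 kg + 6,597 kg = 7,095 kg (under)
June 2028–September 2028: 436 kg + 31 kg + 6,597 kg + 1,204 kg = 8,268 kg (over)
July 2028–October 2028: 31 kg + 6,597 kg + 1,204 kg + 1,288 kg = 9,120 kg (over)
August 2028–November 2028: 6,597 kg + 1,204 kg + 1,288 kg + 1,854 kg = 10,943 kg (over)
3 windows exceed the threshold.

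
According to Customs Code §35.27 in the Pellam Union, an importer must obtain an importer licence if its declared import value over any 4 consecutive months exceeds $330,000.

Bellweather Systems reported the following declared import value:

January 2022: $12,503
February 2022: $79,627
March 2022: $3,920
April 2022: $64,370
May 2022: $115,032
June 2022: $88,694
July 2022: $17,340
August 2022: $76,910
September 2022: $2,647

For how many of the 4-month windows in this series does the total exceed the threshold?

0

January 2022–April 2022: $12,503 + $79,627 + $3,920 + $64,370 = $160,420 (under)
February 2022–May 2022: $79,627 + $3,920 + $64,370 + $115,032 = $262,949 (under)
March 2022–June 2022: $3,920 + $64,370 + $115,032 + $88,694 = $272,016 (under)
April 2022–July 2022: $64,370 + $115,032 + $88,694 + $17,340 = $285,436 (under)
May 2022–August 2022: $115,032 + $88,694 + $17,340 + $76,910 = $297,976 (under)
June 2022–September 2022: $88,694 + $17,340 + $76,910 + $2,647 = $185,591 (under)
0 windows exceed the threshold.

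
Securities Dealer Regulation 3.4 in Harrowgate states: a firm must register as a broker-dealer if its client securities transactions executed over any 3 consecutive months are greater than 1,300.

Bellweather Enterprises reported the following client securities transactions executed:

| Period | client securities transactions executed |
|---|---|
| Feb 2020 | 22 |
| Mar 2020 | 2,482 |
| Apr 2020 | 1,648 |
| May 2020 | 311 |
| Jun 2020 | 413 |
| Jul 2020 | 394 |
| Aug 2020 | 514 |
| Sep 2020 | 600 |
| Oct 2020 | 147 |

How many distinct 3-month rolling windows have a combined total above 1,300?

5

Feb 2020–Apr 2020: 22 + 2,482 + 1,648 = 4,152 (over)
Mar 2020–May 2020: 2,482 + 1,648 + 311 = 4,441 (over)
Apr 2020–Jun 2020: 1,648 + 311 + 413 = 2,372 (over)
May 2020–Jul 2020: 311 + 413 + 394 = 1,118 (under)
Jun 2020–Aug 2020: 413 + 394 + 514 = 1,321 (over)
Jul 2020–Sep 2020: 394 + 514 + 600 = 1,508 (over)
Aug 2020–Oct 2020: 514 + 600 + 147 = 1,261 (under)
5 windows exceed the threshold.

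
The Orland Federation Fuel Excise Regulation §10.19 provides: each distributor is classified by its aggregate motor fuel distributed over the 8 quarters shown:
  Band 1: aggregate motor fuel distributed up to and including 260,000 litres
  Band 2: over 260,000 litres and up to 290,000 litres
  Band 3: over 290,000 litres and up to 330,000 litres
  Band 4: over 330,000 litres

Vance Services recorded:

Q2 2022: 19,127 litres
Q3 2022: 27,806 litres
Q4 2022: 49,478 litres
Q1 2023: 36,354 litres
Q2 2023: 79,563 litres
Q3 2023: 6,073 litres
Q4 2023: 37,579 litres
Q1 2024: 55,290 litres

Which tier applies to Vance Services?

Band 3

Aggregate motor fuel distributed: 19,127 litres + 27,806 litres + 49,478 litres + 36,354 litres + 79,563 litres + 6,073 litres + 37,579 litres + 55,290 litres = 311,270 litres.
290,000 litres < 311,270 litres ≤ 330,000 litres, so Band 3 applies.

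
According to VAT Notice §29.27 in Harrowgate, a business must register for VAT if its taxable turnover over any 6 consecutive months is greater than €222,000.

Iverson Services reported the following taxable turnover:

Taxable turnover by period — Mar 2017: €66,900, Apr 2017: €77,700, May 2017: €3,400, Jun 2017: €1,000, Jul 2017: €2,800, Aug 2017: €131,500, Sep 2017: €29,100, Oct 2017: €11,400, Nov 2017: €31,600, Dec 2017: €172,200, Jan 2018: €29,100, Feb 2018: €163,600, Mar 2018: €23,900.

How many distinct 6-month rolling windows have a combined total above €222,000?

6

Mar 2017–Aug 2017: €66,900 + €77,700 + €3,400 + €1,000 + €2,800 + €131,500 = €283,300 (over)
Apr 2017–Sep 2017: €77,700 + €3,400 + €1,000 + €2,800 + €131,500 + €29,100 = €245,500 (over)
May 2017–Oct 2017: €3,400 + €1,000 + €2,800 + €131,500 + €29,100 + €11,400 = €179,200 (under)
Jun 2017–Nov 2017: €1,000 + €2,800 + €131,500 + €29,100 + €11,400 + €31,600 = €207,400 (under)
Jul 2017–Dec 2017: €2,800 + €131,500 + €29,100 + €11,400 + €31,600 + €172,200 = €378,600 (over)
Aug 2017–Jan 2018: €131,500 + €29,100 + €11,400 + €31,600 + €172,200 + €29,100 = €404,900 (over)
Sep 2017–Feb 2018: €29,100 + €11,400 + €31,600 + €172,200 + €29,100 + €163,600 = €437,000 (over)
Oct 2017–Mar 2018: €11,400 + €31,600 + €172,200 + €29,100 + €163,600 + €23,900 = €431,800 (over)
6 windows exceed the threshold.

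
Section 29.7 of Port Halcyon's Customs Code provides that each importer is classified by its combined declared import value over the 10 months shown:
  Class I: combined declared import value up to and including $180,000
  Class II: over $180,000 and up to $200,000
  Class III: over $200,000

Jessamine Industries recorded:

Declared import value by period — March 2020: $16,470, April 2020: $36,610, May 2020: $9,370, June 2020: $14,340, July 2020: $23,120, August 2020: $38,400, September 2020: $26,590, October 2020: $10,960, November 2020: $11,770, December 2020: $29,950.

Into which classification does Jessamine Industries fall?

Combined declared import value: $16,470 + $36,610 + $9,370 + $14,340 + $23,120 + $38,400 + $26,590 + $10,960 + $11,770 + $29,950 = $217,580.
$217,580 > $200,000, so Class III applies.

Class III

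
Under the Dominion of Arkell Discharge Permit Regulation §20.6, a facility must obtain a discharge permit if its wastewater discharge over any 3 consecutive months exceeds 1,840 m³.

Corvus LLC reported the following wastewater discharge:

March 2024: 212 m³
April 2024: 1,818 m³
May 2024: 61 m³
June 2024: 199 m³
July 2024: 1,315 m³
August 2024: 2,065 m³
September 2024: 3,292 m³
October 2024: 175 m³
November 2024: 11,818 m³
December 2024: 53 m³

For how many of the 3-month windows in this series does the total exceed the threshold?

7

March 2024–May 2024: 212 m³ + 1,818 m³ + 61 m³ = 2,091 m³ (over)
April 2024–June 2024: 1,818 m³ + 61 m³ + 199 m³ = 2,078 m³ (over)
May 2024–July 2024: 61 m³ + 199 m³ + 1,315 m³ = 1,575 m³ (under)
June 2024–August 2024: 199 m³ + 1,315 m³ + 2,065 m³ = 3,579 m³ (over)
July 2024–September 2024: 1,315 m³ + 2,065 m³ + 3,292 m³ = 6,672 m³ (over)
August 2024–October 2024: 2,065 m³ + 3,292 m³ + 175 m³ = 5,532 m³ (over)
September 2024–November 2024: 3,292 m³ + 175 m³ + 11,818 m³ = 15,285 m³ (over)
October 2024–December 2024: 175 m³ + 11,818 m³ + 53 m³ = 12,046 m³ (over)
7 windows exceed the threshold.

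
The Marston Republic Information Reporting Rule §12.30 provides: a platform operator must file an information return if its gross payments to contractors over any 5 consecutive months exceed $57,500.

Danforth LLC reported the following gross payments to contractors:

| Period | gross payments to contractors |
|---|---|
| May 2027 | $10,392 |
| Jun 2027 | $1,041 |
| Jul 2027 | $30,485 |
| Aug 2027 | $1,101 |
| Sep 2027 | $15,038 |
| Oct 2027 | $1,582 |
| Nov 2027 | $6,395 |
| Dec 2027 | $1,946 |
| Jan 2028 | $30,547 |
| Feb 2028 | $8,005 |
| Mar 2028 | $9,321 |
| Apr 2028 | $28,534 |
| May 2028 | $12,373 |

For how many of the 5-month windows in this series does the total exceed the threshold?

3

May 2027–Sep 2027: $10,392 + $1,041 + $30,485 + $1,101 + $15,038 = $58,057 (over)
Jun 2027–Oct 2027: $1,041 + $30,485 + $1,101 + $15,038 + $1,582 = $49,247 (under)
Jul 2027–Nov 2027: $30,485 + $1,101 + $15,038 + $1,582 + $6,395 = $54,601 (under)
Aug 2027–Dec 2027: $1,101 + $15,038 + $1,582 + $6,395 + $1,946 = $26,062 (under)
Sep 2027–Jan 2028: $15,038 + $1,582 + $6,395 + $1,946 + $30,547 = $55,508 (under)
Oct 2027–Feb 2028: $1,582 + $6,395 + $1,946 + $30,547 + $8,005 = $48,475 (under)
Nov 2027–Mar 2028: $6,395 + $1,946 + $30,547 + $8,005 + $9,321 = $56,214 (under)
Dec 2027–Apr 2028: $1,946 + $30,547 + $8,005 + $9,321 + $28,534 = $78,353 (over)
Jan 2028–May 2028: $30,547 + $8,005 + $9,321 + $28,534 + $12,373 = $88,780 (over)
3 windows exceed the threshold.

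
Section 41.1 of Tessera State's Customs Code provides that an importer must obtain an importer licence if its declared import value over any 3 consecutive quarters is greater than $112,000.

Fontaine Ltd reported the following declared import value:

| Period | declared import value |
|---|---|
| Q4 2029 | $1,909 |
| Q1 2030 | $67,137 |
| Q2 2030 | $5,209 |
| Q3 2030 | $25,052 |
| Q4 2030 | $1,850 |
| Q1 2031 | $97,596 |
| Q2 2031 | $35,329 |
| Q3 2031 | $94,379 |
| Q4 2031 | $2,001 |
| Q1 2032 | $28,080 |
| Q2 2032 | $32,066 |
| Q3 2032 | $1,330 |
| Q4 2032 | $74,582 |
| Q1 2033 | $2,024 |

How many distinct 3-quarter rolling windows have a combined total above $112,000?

5

Q4 2029–Q2 2030: $1,909 + $67,137 + $5,209 = $74,255 (under)
Q1 2030–Q3 2030: $67,137 + $5,209 + $25,052 = $97,398 (under)
Q2 2030–Q4 2030: $5,209 + $25,052 + $1,850 = $32,111 (under)
Q3 2030–Q1 2031: $25,052 + $1,850 + $97,596 = $124,498 (over)
Q4 2030–Q2 2031: $1,850 + $97,596 + $35,329 = $134,775 (over)
Q1 2031–Q3 2031: $97,596 + $35,329 + $94,379 = $227,304 (over)
Q2 2031–Q4 2031: $35,329 + $94,379 + $2,001 = $131,709 (over)
Q3 2031–Q1 2032: $94,379 + $2,001 + $28,080 = $124,460 (over)
Q4 2031–Q2 2032: $2,001 + $28,080 + $32,066 = $62,147 (under)
Q1 2032–Q3 2032: $28,080 + $32,066 + $1,330 = $61,476 (under)
Q2 2032–Q4 2032: $32,066 + $1,330 + $74,582 = $107,978 (under)
Q3 2032–Q1 2033: $1,330 + $74,582 + $2,024 = $77,936 (under)
5 windows exceed the threshold.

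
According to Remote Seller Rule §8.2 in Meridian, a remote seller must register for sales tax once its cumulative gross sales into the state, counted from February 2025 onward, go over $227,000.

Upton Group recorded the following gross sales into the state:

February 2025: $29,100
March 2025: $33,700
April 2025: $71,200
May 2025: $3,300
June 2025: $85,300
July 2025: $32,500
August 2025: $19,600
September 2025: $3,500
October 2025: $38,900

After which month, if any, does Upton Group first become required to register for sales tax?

July 2025

Through February 2025: $29,100
Through March 2025: $62,800
Through April 2025: $134,000
Through May 2025: $137,300
Through June 2025: $222,600
Through July 2025: $255,100 ← exceeds threshold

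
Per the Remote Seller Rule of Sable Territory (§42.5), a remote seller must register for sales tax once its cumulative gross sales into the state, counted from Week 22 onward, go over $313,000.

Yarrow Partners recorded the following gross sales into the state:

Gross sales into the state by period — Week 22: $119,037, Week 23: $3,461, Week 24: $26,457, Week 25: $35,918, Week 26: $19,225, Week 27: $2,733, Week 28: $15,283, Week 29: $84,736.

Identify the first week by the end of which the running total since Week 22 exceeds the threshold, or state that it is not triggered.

Not triggered

Through Week 22: $119,037
Through Week 23: $122,498
Through Week 24: $148,955
Through Week 25: $184,873
Through Week 26: $204,098
Through Week 27: $206,831
Through Week 28: $222,114
Through Week 29: $306,850
Final cumulative total $306,850 ≤ $313,000; the threshold is never exceeded.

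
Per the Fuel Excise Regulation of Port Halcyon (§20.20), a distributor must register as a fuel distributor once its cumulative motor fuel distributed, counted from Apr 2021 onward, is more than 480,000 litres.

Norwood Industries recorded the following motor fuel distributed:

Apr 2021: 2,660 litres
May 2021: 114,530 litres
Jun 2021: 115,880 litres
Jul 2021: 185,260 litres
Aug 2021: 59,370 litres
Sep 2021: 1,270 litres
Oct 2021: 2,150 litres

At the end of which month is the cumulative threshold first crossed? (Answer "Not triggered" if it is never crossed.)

Through Apr 2021: 2,660 litres
Through May 2021: 117,190 litres
Through Jun 2021: 233,070 litres
Through Jul 2021: 418,330 litres
Through Aug 2021: 477,700 litres
Through Sep 2021: 478,970 litres
Through Oct 2021: 481,120 litres ← exceeds threshold

Oct 2021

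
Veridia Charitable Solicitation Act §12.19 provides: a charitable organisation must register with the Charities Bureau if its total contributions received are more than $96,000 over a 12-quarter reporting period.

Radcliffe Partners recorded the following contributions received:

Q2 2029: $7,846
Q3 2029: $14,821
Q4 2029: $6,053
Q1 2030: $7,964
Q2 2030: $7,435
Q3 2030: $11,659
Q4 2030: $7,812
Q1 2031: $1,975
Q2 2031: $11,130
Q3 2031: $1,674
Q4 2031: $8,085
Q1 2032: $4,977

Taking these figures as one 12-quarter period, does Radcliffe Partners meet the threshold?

No

Total contributions received: $7,846 + $14,821 + $6,053 + $7,964 + $7,435 + $11,659 + $7,812 + $1,975 + $11,130 + $1,674 + $8,085 + $4,977 = $91,431.
$91,431 ≤ $96,000, so the threshold is not exceeded.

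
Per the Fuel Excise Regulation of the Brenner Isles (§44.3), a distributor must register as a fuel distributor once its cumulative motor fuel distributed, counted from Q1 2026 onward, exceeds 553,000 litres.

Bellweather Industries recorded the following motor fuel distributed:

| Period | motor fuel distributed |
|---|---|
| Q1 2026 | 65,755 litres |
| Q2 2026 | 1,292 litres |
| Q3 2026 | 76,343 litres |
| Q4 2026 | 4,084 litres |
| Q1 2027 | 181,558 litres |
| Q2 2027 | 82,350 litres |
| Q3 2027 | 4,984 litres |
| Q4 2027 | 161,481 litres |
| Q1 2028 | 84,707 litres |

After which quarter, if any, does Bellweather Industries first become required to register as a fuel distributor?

Through Q1 2026: 65,755 litres
Through Q2 2026: 67,047 litres
Through Q3 2026: 143,390 litres
Through Q4 2026: 147,474 litres
Through Q1 2027: 329,032 litres
Through Q2 2027: 411,382 litres
Through Q3 2027: 416,366 litres
Through Q4 2027: 577,847 litres ← exceeds threshold

Q4 2027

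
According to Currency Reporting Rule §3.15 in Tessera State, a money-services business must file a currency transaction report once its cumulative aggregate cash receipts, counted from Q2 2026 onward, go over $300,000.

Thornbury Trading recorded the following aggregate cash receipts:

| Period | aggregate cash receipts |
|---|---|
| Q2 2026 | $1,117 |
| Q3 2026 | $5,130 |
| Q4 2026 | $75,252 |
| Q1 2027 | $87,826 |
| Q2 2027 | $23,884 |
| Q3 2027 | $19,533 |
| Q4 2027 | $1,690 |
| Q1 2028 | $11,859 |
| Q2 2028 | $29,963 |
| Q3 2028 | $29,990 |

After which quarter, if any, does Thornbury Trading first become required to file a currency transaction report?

Not triggered

Through Q2 2026: $1,117
Through Q3 2026: $6,247
Through Q4 2026: $81,499
Through Q1 2027: $169,325
Through Q2 2027: $193,209
Through Q3 2027: $212,742
Through Q4 2027: $214,432
Through Q1 2028: $226,291
Through Q2 2028: $256,254
Through Q3 2028: $286,244
Final cumulative total $286,244 ≤ $300,000; the threshold is never exceeded.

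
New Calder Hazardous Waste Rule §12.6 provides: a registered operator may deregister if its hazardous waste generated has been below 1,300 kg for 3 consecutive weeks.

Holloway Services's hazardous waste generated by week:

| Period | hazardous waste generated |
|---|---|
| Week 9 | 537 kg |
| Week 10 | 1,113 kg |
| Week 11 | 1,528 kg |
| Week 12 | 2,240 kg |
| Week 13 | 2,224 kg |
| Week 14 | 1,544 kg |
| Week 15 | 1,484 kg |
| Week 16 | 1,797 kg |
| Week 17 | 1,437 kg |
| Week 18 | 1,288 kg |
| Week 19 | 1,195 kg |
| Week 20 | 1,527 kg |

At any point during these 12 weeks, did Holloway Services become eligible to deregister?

Weeks below 1,300 kg: Week 9, Week 10, Week 18, Week 19.
Longest run of consecutive weeks below the threshold: 2.
2 < 3, so Holloway Services never became eligible.

No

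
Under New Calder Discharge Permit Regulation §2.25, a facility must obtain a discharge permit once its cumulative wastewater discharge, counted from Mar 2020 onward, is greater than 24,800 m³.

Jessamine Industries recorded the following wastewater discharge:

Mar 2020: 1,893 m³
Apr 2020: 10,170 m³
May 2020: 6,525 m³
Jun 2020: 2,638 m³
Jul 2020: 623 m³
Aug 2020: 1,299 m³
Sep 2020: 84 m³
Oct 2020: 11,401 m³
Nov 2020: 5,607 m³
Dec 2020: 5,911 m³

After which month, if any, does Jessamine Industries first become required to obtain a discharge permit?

Oct 2020

Through Mar 2020: 1,893 m³
Through Apr 2020: 12,063 m³
Through May 2020: 18,588 m³
Through Jun 2020: 21,226 m³
Through Jul 2020: 21,849 m³
Through Aug 2020: 23,148 m³
Through Sep 2020: 23,232 m³
Through Oct 2020: 34,633 m³ ← exceeds threshold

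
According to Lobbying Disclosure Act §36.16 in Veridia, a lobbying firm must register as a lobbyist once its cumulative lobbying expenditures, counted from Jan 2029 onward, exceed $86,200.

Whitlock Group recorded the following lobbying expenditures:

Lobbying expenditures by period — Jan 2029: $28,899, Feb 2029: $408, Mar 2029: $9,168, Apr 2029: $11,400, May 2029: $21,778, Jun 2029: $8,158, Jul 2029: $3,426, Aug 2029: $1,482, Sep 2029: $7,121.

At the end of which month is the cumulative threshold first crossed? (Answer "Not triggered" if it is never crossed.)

Sep 2029

Through Jan 2029: $28,899
Through Feb 2029: $29,307
Through Mar 2029: $38,475
Through Apr 2029: $49,875
Through May 2029: $71,653
Through Jun 2029: $79,811
Through Jul 2029: $83,237
Through Aug 2029: $84,719
Through Sep 2029: $91,840 ← exceeds threshold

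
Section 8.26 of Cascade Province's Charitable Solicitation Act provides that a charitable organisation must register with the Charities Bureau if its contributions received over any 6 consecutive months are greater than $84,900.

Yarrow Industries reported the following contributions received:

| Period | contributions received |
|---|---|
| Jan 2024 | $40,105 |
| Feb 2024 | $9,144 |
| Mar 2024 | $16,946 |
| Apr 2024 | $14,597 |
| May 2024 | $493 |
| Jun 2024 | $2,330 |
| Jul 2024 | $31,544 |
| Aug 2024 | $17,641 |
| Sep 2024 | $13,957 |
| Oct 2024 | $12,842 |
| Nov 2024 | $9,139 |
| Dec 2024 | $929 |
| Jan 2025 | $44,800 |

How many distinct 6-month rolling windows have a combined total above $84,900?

Jan 2024–Jun 2024: $40,105 + $9,144 + $16,946 + $14,597 + $493 + $2,330 = $83,615 (under)
Feb 2024–Jul 2024: $9,144 + $16,946 + $14,597 + $493 + $2,330 + $31,544 = $75,054 (under)
Mar 2024–Aug 2024: $16,946 + $14,597 + $493 + $2,330 + $31,544 + $17,641 = $83,551 (under)
Apr 2024–Sep 2024: $14,597 + $493 + $2,330 + $31,544 + $17,641 + $13,957 = $80,562 (under)
May 2024–Oct 2024: $493 + $2,330 + $31,544 + $17,641 + $13,957 + $12,842 = $78,807 (under)
Jun 2024–Nov 2024: $2,330 + $31,544 + $17,641 + $13,957 + $12,842 + $9,139 = $87,453 (over)
Jul 2024–Dec 2024: $31,544 + $17,641 + $13,957 + $12,842 + $9,139 + $929 = $86,052 (over)
Aug 2024–Jan 2025: $17,641 + $13,957 + $12,842 + $9,139 + $929 + $44,800 = $99,308 (over)
3 windows exceed the threshold.

3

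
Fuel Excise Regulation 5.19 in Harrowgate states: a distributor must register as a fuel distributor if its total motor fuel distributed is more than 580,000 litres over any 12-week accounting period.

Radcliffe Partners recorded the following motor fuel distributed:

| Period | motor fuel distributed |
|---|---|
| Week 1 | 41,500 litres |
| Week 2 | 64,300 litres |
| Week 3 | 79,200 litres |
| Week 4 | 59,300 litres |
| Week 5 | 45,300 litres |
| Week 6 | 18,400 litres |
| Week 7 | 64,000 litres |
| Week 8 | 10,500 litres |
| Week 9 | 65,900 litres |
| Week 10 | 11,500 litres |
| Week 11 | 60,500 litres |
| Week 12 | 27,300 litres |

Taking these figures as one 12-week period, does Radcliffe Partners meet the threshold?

No

Total motor fuel distributed: 41,500 litres + 64,300 litres + 79,200 litres + 59,300 litres + 45,300 litres + 18,400 litres + 64,000 litres + 10,500 litres + 65,900 litres + 11,500 litres + 60,500 litres + 27,300 litres = 547,700 litres.
547,700 litres ≤ 580,000 litres, so the threshold is not exceeded.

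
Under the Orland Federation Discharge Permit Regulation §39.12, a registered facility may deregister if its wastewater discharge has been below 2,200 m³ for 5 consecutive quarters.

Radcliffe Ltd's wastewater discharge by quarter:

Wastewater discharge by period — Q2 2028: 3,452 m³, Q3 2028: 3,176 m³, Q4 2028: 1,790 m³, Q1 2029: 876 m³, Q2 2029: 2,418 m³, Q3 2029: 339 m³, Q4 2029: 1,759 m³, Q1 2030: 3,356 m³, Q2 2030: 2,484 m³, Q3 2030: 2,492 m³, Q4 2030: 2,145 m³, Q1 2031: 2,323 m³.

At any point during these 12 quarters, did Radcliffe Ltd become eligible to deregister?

Quarters below 2,200 m³: Q4 2028, Q1 2029, Q3 2029, Q4 2029, Q4 2030.
Longest run of consecutive quarters below the threshold: 2.
2 < 5, so Radcliffe Ltd never became eligible.

No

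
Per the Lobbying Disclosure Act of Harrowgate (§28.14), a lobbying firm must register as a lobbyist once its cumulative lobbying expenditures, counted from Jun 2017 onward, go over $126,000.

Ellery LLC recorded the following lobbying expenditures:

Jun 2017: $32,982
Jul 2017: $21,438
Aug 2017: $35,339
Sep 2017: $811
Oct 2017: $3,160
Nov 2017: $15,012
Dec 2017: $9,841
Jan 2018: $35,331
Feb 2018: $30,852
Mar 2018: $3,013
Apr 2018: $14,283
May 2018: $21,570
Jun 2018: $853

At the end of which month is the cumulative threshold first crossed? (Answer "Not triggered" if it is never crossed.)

Through Jun 2017: $32,982
Through Jul 2017: $54,420
Through Aug 2017: $89,759
Through Sep 2017: $90,570
Through Oct 2017: $93,730
Through Nov 2017: $108,742
Through Dec 2017: $118,583
Through Jan 2018: $153,914 ← exceeds threshold

Jan 2018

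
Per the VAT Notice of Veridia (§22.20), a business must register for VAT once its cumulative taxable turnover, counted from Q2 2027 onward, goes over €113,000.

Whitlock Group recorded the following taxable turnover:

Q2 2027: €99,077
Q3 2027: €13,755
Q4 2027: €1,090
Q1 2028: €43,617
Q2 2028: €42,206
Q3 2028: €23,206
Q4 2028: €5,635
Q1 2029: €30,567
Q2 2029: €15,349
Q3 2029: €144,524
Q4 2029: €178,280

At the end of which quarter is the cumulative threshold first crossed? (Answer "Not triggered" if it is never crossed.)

Through Q2 2027: €99,077
Through Q3 2027: €112,832
Through Q4 2027: €113,922 ← exceeds threshold

Q4 2027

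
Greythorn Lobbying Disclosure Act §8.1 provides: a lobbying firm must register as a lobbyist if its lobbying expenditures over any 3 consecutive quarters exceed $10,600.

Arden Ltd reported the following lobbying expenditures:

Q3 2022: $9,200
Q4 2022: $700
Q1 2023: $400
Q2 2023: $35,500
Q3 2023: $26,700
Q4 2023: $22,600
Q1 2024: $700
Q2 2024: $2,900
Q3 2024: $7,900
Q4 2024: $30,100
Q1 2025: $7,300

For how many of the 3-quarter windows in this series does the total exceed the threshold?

8

Q3 2022–Q1 2023: $9,200 + $700 + $400 = $10,300 (under)
Q4 2022–Q2 2023: $700 + $400 + $35,500 = $36,600 (over)
Q1 2023–Q3 2023: $400 + $35,500 + $26,700 = $62,600 (over)
Q2 2023–Q4 2023: $35,500 + $26,700 + $22,600 = $84,800 (over)
Q3 2023–Q1 2024: $26,700 + $22,600 + $700 = $50,000 (over)
Q4 2023–Q2 2024: $22,600 + $700 + $2,900 = $26,200 (over)
Q1 2024–Q3 2024: $700 + $2,900 + $7,900 = $11,500 (over)
Q2 2024–Q4 2024: $2,900 + $7,900 + $30,100 = $40,900 (over)
Q3 2024–Q1 2025: $7,900 + $30,100 + $7,300 = $45,300 (over)
8 windows exceed the threshold.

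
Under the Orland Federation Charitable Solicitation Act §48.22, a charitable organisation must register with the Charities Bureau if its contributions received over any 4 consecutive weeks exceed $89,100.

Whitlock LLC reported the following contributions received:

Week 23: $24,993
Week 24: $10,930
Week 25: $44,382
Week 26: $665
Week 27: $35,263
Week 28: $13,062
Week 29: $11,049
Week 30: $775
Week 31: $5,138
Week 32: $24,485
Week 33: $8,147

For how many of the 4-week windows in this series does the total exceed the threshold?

Week 23–Week 26: $24,993 + $10,930 + $44,382 + $665 = $80,970 (under)
Week 24–Week 27: $10,930 + $44,382 + $665 + $35,263 = $91,240 (over)
Week 25–Week 28: $44,382 + $665 + $35,263 + $13,062 = $93,372 (over)
Week 26–Week 29: $665 + $35,263 + $13,062 + $11,049 = $60,039 (under)
Week 27–Week 30: $35,263 + $13,062 + $11,049 + $775 = $60,149 (under)
Week 28–Week 31: $13,062 + $11,049 + $775 + $5,138 = $30,024 (under)
Week 29–Week 32: $11,049 + $775 + $5,138 + $24,485 = $41,447 (under)
Week 30–Week 33: $775 + $5,138 + $24,485 + $8,147 = $38,545 (under)
2 windows exceed the threshold.

2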